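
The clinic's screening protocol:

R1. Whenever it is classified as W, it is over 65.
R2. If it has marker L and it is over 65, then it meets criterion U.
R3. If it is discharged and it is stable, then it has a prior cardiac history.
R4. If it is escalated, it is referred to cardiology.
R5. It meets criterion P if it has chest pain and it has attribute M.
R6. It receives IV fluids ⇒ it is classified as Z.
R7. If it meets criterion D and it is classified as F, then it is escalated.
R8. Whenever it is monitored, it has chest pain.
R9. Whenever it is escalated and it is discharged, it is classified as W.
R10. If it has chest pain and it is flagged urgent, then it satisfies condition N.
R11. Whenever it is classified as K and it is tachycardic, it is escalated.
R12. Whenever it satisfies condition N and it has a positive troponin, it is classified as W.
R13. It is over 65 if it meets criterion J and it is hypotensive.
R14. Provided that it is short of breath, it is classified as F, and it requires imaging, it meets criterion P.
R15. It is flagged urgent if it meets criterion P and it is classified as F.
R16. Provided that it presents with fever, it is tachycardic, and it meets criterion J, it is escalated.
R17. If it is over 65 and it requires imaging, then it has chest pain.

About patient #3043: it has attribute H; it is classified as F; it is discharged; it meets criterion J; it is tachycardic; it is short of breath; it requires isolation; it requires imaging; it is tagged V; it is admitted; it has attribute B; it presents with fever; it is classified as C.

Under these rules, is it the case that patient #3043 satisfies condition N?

Yes

By R14 (it is short of breath, it is classified as F, it requires imaging): it meets criterion P.
By R15 (it meets criterion P, it is classified as F): it is flagged urgent.
By R16 (it presents with fever, it is tachycardic, it meets criterion J): it is escalated.
By R9 (it is escalated, it is discharged): it is classified as W.
By R1 (it is classified as W): it is over 65.
By R17 (it is over 65, it requires imaging): it has chest pain.
By R10 (it has chest pain, it is flagged urgent): it satisfies condition N.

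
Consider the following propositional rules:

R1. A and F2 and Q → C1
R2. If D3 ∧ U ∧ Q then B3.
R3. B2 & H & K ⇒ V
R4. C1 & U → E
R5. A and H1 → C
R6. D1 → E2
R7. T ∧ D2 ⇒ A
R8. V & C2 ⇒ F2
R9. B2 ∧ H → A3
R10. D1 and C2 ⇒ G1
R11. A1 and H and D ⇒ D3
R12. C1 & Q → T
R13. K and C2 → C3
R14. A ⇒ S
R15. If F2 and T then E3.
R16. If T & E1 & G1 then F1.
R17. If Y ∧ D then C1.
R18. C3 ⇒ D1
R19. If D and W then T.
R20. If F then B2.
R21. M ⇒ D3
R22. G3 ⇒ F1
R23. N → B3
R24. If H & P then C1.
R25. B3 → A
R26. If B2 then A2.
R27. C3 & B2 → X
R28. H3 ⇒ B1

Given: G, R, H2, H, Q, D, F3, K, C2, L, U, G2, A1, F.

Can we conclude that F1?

Forward chaining from the given facts derives: D3, C3, D1, B2, A2, X, B3, V, E2, F2, A3, G1, A, C1, E, T, S, E3.
Rules concluding F1: R16 needs E1; R22 needs G3 — none of these are established.

No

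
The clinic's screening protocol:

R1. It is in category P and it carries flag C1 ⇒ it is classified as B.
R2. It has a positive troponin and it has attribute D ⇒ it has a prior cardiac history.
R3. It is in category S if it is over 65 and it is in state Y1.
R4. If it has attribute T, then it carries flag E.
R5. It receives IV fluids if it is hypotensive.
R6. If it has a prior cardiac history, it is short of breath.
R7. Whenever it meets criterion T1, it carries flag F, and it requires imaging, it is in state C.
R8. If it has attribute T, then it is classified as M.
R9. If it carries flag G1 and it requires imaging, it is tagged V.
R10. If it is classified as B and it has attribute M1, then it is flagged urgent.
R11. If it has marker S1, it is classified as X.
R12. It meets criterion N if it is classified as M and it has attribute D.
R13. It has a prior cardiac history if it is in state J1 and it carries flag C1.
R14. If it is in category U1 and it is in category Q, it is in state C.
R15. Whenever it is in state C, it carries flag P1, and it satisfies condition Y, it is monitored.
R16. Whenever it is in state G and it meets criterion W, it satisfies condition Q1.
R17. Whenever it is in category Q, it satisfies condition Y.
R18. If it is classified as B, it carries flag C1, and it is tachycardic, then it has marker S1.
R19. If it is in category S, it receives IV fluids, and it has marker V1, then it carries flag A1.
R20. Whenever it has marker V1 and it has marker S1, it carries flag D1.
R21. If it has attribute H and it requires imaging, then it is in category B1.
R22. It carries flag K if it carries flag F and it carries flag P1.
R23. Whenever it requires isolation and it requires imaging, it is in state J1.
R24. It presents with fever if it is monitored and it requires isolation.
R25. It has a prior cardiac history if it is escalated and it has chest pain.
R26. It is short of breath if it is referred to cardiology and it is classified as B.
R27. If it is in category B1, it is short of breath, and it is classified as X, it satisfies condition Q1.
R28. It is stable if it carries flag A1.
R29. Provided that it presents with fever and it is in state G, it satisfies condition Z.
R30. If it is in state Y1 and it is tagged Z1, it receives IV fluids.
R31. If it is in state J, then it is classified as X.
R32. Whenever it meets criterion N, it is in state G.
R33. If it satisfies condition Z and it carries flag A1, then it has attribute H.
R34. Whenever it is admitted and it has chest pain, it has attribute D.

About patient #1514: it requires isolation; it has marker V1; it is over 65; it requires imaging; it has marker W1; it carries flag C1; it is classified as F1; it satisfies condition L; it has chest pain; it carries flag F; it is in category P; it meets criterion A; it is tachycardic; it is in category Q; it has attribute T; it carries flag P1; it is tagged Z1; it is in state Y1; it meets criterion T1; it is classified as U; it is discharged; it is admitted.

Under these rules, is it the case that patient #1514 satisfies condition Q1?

Yes

By R1 (it is in category P, it carries flag C1): it is classified as B.
By R3 (it is over 65, it is in state Y1): it is in category S.
By R7 (it meets criterion T1, it carries flag F, it requires imaging): it is in state C.
By R8 (it has attribute T): it is classified as M.
By R17 (it is in category Q): it satisfies condition Y.
By R18 (it is classified as B, it carries flag C1, it is tachycardic): it has marker S1.
By R23 (it requires isolation, it requires imaging): it is in state J1.
By R30 (it is in state Y1, it is tagged Z1): it receives IV fluids.
By R34 (it is admitted, it has chest pain): it has attribute D.
By R11 (it has marker S1): it is classified as X.
By R12 (it is classified as M, it has attribute D): it meets criterion N.
By R13 (it is in state J1, it carries flag C1): it has a prior cardiac history.
By R15 (it is in state C, it carries flag P1, it satisfies condition Y): it is monitored.
By R19 (it is in category S, it receives IV fluids, it has marker V1): it carries flag A1.
By R24 (it is monitored, it requires isolation): it presents with fever.
By R32 (it meets criterion N): it is in state G.
By R6 (it has a prior cardiac history): it is short of breath.
By R29 (it presents with fever, it is in state G): it satisfies condition Z.
By R33 (it satisfies condition Z, it carries flag A1): it has attribute H.
By R21 (it has attribute H, it requires imaging): it is in category B1.
By R27 (it is in category B1, it is short of breath, it is classified as X): it satisfies condition Q1.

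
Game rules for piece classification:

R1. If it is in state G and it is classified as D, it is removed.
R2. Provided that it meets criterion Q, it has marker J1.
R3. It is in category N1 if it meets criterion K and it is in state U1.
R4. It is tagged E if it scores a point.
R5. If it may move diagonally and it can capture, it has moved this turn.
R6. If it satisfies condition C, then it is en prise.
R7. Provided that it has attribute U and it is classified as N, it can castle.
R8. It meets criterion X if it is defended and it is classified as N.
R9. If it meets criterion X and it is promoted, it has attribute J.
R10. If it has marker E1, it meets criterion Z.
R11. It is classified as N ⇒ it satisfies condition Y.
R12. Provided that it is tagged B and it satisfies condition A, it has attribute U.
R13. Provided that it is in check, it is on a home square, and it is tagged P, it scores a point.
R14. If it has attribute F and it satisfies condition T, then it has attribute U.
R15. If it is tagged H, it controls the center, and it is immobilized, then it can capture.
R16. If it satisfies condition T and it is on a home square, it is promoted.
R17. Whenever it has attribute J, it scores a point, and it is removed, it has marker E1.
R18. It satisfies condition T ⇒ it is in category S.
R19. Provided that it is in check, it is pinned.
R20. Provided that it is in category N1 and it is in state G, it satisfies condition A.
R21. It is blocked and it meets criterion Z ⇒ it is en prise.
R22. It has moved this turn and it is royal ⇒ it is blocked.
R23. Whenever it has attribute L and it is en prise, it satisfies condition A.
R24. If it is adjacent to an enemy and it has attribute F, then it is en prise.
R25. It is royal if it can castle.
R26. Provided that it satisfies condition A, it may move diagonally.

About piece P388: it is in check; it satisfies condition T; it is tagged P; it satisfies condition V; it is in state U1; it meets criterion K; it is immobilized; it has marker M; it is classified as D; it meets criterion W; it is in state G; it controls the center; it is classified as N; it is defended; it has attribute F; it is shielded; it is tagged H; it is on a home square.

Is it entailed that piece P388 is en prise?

Yes

By R1 (it is in state G, it is classified as D): it is removed.
By R3 (it meets criterion K, it is in state U1): it is in category N1.
By R8 (it is defended, it is classified as N): it meets criterion X.
By R13 (it is in check, it is on a home square, it is tagged P): it scores a point.
By R14 (it has attribute F, it satisfies condition T): it has attribute U.
By R15 (it is tagged H, it controls the center, it is immobilized): it can capture.
By R16 (it satisfies condition T, it is on a home square): it is promoted.
By R20 (it is in category N1, it is in state G): it satisfies condition A.
By R26 (it satisfies condition A): it may move diagonally.
By R5 (it may move diagonally, it can capture): it has moved this turn.
By R7 (it has attribute U, it is classified as N): it can castle.
By R9 (it meets criterion X, it is promoted): it has attribute J.
By R17 (it has attribute J, it scores a point, it is removed): it has marker E1.
By R25 (it can castle): it is royal.
By R10 (it has marker E1): it meets criterion Z.
By R22 (it has moved this turn, it is royal): it is blocked.
By R21 (it is blocked, it meets criterion Z): it is en prise.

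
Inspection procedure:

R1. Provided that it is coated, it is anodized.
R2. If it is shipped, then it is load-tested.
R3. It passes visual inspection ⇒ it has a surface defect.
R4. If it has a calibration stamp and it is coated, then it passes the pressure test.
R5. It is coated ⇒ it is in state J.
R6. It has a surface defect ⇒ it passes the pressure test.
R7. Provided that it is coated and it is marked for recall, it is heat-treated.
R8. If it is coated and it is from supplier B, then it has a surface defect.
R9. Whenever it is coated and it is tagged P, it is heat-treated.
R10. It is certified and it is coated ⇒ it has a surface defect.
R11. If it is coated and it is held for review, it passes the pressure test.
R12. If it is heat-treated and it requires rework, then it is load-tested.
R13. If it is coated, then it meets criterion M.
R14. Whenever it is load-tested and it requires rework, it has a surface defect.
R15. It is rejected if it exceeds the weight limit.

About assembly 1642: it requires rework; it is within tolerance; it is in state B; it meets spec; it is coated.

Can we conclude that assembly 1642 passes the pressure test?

Forward chaining from the given facts derives: is anodized, is in state J, meets criterion M.
Rules concluding "it passes the pressure test": R4 needs "it has a calibration stamp"; R6 needs "it has a surface defect"; R11 needs "it is held for review" — none of these are established.

No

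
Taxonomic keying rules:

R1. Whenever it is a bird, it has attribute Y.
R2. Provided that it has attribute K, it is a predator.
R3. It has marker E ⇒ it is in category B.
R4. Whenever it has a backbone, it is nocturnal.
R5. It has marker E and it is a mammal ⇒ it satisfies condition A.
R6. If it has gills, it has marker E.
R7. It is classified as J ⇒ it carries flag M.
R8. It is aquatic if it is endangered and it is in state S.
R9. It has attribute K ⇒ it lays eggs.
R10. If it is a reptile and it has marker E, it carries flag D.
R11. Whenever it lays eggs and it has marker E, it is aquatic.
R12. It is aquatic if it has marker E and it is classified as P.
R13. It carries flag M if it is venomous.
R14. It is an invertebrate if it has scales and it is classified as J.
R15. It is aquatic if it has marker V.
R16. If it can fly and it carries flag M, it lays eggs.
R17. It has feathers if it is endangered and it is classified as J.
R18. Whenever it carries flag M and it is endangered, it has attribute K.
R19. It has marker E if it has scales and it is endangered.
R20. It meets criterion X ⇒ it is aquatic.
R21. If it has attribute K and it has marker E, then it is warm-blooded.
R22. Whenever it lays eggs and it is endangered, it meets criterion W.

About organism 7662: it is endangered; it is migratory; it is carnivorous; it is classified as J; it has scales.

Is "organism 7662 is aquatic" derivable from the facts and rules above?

Yes

By R7 (it is classified as J): it carries flag M.
By R18 (it carries flag M, it is endangered): it has attribute K.
By R19 (it has scales, it is endangered): it has marker E.
By R9 (it has attribute K): it lays eggs.
By R11 (it lays eggs, it has marker E): it is aquatic.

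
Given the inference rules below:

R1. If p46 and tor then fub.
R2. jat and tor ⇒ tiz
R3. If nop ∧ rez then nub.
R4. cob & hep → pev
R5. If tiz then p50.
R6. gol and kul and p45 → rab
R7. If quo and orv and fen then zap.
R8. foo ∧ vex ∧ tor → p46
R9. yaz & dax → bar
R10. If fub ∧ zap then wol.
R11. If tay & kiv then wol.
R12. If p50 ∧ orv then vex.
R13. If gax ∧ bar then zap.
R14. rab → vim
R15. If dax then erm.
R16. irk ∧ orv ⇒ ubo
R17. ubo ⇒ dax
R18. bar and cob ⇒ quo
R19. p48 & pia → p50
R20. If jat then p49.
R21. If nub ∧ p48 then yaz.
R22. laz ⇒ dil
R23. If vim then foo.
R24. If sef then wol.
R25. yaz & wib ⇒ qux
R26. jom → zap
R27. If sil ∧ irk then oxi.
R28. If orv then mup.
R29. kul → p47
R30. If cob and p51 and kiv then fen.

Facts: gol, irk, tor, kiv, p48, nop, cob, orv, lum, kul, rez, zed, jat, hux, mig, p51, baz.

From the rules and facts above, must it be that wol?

Forward chaining from the given facts derives: tiz, nub, p50, vex, ubo, dax, p49, yaz, mup, p47, fen, bar, erm, quo, zap.
Rules concluding wol: R10 needs fub; R11 needs tay; R24 needs sef — none of these are established.

No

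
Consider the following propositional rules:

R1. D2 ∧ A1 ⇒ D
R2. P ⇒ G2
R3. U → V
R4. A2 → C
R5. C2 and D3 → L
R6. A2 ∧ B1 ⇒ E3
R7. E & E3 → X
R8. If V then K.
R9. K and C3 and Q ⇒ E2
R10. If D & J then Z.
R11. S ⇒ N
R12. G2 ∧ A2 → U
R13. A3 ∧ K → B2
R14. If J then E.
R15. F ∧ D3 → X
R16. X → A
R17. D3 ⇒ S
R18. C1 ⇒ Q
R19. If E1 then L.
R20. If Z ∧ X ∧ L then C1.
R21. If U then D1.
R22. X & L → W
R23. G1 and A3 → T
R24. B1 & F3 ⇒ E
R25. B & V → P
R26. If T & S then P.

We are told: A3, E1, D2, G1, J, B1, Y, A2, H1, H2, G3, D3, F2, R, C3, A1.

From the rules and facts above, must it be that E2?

Yes

D  (by R1: D2, A1)
E3  (by R6: A2, B1)
Z  (by R10: D, J)
E  (by R14: J)
S  (by R17: D3)
L  (by R19: E1)
T  (by R23: G1, A3)
P  (by R26: T, S)
G2  (by R2: P)
X  (by R7: E, E3)
U  (by R12: G2, A2)
C1  (by R20: Z, X, L)
V  (by R3: U)
K  (by R8: V)
Q  (by R18: C1)
E2  (by R9: K, C3, Q)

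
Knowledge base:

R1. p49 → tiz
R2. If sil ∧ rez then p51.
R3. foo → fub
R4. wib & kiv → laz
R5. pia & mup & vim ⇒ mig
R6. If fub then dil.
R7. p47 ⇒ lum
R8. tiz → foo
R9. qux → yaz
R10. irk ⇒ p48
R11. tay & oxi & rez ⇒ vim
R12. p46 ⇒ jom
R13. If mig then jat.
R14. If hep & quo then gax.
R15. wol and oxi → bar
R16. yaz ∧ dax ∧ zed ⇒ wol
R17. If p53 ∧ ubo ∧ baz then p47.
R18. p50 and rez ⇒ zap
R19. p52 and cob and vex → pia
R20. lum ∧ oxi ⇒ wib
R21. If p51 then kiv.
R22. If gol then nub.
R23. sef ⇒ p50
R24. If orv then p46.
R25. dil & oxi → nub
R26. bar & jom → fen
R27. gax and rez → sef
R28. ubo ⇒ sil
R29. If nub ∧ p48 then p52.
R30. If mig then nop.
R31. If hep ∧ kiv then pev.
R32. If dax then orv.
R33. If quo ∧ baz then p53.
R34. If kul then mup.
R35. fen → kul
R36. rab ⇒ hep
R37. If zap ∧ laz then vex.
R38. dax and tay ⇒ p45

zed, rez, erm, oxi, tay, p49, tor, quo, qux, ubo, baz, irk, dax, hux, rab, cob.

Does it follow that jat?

Yes

tiz  (by R1: p49)
foo  (by R8: tiz)
yaz  (by R9: qux)
p48  (by R10: irk)
vim  (by R11: tay, oxi, rez)
wol  (by R16: yaz, dax, zed)
sil  (by R28: ubo)
orv  (by R32: dax)
p53  (by R33: quo, baz)
hep  (by R36: rab)
p51  (by R2: sil, rez)
fub  (by R3: foo)
dil  (by R6: fub)
gax  (by R14: hep, quo)
bar  (by R15: wol, oxi)
p47  (by R17: p53, ubo, baz)
kiv  (by R21: p51)
p46  (by R24: orv)
nub  (by R25: dil, oxi)
sef  (by R27: gax, rez)
p52  (by R29: nub, p48)
lum  (by R7: p47)
jom  (by R12: p46)
wib  (by R20: lum, oxi)
p50  (by R23: sef)
fen  (by R26: bar, jom)
kul  (by R35: fen)
laz  (by R4: wib, kiv)
zap  (by R18: p50, rez)
mup  (by R34: kul)
vex  (by R37: zap, laz)
pia  (by R19: p52, cob, vex)
mig  (by R5: pia, mup, vim)
jat  (by R13: mig)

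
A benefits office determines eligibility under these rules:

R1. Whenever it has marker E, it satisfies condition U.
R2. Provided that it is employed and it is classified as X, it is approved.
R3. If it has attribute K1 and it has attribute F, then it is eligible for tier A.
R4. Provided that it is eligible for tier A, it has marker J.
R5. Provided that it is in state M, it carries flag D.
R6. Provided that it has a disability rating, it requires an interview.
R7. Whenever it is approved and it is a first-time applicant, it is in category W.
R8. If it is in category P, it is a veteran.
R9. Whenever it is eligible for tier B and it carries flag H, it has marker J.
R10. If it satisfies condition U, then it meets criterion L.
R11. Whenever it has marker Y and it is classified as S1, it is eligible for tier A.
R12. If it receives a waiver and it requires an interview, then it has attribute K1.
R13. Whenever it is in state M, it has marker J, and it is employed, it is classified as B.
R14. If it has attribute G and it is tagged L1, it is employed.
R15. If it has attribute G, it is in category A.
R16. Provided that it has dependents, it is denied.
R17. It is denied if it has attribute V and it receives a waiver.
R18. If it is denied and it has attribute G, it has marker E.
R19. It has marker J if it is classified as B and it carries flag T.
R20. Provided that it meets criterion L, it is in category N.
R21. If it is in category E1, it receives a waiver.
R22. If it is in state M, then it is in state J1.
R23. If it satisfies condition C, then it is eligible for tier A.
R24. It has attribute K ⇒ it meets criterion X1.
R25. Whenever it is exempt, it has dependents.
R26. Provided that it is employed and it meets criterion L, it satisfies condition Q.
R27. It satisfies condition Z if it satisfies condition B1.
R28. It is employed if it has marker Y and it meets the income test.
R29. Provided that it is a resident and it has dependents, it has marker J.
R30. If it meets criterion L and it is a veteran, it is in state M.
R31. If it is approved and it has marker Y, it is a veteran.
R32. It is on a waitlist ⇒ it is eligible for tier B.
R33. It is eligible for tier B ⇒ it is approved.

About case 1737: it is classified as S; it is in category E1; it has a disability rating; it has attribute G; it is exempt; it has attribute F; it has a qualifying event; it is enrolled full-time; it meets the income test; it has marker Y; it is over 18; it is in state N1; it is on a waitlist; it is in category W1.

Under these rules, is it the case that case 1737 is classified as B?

Yes

By R6 (it has a disability rating): it requires an interview.
By R21 (it is in category E1): it receives a waiver.
By R25 (it is exempt): it has dependents.
By R28 (it has marker Y, it meets the income test): it is employed.
By R32 (it is on a waitlist): it is eligible for tier B.
By R33 (it is eligible for tier B): it is approved.
By R12 (it receives a waiver, it requires an interview): it has attribute K1.
By R16 (it has dependents): it is denied.
By R18 (it is denied, it has attribute G): it has marker E.
By R31 (it is approved, it has marker Y): it is a veteran.
By R1 (it has marker E): it satisfies condition U.
By R3 (it has attribute K1, it has attribute F): it is eligible for tier A.
By R4 (it is eligible for tier A): it has marker J.
By R10 (it satisfies condition U): it meets criterion L.
By R30 (it meets criterion L, it is a veteran): it is in state M.
By R13 (it is in state M, it has marker J, it is employed): it is classified as B.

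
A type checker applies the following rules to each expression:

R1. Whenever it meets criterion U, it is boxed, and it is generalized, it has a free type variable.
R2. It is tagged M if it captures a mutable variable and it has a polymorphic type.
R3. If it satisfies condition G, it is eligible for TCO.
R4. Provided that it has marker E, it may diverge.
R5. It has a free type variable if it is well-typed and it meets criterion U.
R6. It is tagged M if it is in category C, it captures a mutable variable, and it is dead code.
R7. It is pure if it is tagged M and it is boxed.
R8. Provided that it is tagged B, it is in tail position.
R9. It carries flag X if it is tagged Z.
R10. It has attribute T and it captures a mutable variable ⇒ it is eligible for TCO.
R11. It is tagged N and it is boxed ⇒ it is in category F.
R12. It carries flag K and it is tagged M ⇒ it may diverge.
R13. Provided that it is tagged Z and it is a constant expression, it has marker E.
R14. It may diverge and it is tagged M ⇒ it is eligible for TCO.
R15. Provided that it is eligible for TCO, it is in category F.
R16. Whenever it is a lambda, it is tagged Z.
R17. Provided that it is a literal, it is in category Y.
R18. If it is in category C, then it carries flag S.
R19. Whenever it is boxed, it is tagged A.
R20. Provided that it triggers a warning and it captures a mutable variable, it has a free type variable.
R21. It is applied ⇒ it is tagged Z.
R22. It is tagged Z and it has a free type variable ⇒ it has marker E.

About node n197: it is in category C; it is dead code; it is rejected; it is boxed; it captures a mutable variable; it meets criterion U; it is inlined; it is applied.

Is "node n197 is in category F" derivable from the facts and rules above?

Forward chaining from the given facts derives: is tagged M, is pure, carries flag S, is tagged A, is tagged Z, carries flag X.
Rules concluding "it is in category F": R11 needs "it is tagged N"; R15 needs "it is eligible for TCO" — none of these are established.

No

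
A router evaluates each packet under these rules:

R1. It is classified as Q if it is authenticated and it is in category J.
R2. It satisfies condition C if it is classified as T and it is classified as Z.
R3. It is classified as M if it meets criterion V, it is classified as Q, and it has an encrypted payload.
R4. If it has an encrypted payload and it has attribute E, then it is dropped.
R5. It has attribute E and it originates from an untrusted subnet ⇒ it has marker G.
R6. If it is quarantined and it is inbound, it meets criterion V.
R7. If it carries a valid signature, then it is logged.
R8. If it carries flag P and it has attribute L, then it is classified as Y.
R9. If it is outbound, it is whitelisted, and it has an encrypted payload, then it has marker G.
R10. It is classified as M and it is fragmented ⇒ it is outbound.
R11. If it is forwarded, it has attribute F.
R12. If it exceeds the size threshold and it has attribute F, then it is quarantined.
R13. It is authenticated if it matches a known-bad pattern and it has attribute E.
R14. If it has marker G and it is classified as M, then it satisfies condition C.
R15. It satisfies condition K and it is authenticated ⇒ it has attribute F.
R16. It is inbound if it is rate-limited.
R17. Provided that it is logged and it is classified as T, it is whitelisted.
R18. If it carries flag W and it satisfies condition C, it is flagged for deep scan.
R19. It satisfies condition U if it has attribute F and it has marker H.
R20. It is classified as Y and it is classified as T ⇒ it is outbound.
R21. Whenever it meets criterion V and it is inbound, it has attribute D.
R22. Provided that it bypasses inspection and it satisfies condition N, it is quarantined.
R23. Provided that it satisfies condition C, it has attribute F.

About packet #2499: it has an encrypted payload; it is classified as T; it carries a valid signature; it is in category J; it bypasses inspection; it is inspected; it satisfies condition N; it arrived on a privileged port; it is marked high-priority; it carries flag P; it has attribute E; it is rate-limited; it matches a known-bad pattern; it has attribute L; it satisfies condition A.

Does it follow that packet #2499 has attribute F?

Yes

By R7 (it carries a valid signature): it is logged.
By R8 (it carries flag P, it has attribute L): it is classified as Y.
By R13 (it matches a known-bad pattern, it has attribute E): it is authenticated.
By R16 (it is rate-limited): it is inbound.
By R17 (it is logged, it is classified as T): it is whitelisted.
By R20 (it is classified as Y, it is classified as T): it is outbound.
By R22 (it bypasses inspection, it satisfies condition N): it is quarantined.
By R1 (it is authenticated, it is in category J): it is classified as Q.
By R6 (it is quarantined, it is inbound): it meets criterion V.
By R9 (it is outbound, it is whitelisted, it has an encrypted payload): it has marker G.
By R3 (it meets criterion V, it is classified as Q, it has an encrypted payload): it is classified as M.
By R14 (it has marker G, it is classified as M): it satisfies condition C.
By R23 (it satisfies condition C): it has attribute F.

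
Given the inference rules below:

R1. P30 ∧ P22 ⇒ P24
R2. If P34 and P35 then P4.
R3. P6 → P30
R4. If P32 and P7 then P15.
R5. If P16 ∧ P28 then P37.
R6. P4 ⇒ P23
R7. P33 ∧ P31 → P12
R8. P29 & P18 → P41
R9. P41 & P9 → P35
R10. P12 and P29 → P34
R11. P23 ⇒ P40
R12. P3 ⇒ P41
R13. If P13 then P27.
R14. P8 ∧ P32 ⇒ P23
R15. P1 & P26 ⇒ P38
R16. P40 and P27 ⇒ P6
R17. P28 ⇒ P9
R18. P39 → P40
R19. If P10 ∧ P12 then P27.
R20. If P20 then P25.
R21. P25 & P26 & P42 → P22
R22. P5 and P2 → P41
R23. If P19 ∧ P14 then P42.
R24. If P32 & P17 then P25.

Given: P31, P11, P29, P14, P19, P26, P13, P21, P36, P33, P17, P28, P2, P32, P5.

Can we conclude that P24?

Yes

P12  (by R7: P33, P31)
P34  (by R10: P12, P29)
P27  (by R13: P13)
P9  (by R17: P28)
P41  (by R22: P5, P2)
P42  (by R23: P19, P14)
P25  (by R24: P32, P17)
P35  (by R9: P41, P9)
P22  (by R21: P25, P26, P42)
P4  (by R2: P34, P35)
P23  (by R6: P4)
P40  (by R11: P23)
P6  (by R16: P40, P27)
P30  (by R3: P6)
P24  (by R1: P30, P22)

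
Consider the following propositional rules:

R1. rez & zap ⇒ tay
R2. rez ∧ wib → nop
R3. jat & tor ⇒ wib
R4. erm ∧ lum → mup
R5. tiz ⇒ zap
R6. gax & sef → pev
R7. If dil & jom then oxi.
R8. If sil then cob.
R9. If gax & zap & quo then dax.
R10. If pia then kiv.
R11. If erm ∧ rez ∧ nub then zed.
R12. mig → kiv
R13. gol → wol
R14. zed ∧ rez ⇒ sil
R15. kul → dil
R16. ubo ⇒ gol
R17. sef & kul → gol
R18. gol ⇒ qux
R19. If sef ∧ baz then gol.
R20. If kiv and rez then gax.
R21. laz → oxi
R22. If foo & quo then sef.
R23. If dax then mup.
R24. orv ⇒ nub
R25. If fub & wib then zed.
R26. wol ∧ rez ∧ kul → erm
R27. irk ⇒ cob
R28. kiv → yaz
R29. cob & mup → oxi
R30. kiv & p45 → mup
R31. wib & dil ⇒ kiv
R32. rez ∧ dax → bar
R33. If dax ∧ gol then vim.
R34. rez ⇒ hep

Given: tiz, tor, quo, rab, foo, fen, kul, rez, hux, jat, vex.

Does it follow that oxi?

Forward chaining from the given facts derives: wib, zap, dil, sef, kiv, hep, tay, nop, gol, qux, gax, yaz, pev, dax, wol, mup, erm, bar, vim.
Rules concluding oxi: R7 needs jom; R21 needs laz; R29 needs cob — none of these are established.

No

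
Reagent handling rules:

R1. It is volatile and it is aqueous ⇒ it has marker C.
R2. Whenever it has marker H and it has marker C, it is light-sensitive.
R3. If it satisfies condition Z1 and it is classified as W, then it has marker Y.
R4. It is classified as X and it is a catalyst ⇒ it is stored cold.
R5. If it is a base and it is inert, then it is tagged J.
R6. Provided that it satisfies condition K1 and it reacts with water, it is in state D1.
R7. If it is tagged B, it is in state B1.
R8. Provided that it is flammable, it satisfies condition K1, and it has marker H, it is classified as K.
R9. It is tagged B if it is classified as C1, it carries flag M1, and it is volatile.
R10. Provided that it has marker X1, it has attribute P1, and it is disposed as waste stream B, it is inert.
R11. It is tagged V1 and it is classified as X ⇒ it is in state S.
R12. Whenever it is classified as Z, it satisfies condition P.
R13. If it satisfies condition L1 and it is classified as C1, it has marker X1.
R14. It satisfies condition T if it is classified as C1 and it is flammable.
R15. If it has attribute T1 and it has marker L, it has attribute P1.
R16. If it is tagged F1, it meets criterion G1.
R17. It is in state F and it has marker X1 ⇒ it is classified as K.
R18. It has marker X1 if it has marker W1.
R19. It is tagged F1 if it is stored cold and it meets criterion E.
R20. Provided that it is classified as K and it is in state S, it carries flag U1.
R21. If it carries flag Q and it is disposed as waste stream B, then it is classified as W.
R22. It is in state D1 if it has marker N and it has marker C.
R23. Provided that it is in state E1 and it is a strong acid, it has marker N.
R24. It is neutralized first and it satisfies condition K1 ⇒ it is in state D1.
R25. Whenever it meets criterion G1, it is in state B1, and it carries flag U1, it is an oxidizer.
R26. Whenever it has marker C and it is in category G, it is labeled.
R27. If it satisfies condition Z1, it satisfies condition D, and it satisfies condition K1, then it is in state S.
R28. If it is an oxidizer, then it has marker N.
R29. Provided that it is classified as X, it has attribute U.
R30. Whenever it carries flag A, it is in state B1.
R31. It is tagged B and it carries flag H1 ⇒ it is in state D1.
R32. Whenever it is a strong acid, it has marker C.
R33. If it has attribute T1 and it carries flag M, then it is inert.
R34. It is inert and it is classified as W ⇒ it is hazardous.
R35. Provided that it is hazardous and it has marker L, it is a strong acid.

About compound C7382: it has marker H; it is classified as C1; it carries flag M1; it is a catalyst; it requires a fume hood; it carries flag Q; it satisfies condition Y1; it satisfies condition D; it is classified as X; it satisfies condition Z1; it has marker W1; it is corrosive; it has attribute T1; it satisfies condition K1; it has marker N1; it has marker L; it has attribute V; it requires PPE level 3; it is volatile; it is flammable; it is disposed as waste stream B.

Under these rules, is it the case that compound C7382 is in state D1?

Forward chaining from the given facts derives: is stored cold, is classified as K, is tagged B, satisfies condition T, has attribute P1, has marker X1, is classified as W, is in state S, has attribute U, has marker Y, is in state B1, is inert, carries flag U1, is hazardous, is a strong acid, has marker C, is light-sensitive.
Rules concluding "it is in state D1": R6 needs "it reacts with water"; R22 needs "it has marker N"; R24 needs "it is neutralized first"; R31 needs "it carries flag H1" — none of these are established.

No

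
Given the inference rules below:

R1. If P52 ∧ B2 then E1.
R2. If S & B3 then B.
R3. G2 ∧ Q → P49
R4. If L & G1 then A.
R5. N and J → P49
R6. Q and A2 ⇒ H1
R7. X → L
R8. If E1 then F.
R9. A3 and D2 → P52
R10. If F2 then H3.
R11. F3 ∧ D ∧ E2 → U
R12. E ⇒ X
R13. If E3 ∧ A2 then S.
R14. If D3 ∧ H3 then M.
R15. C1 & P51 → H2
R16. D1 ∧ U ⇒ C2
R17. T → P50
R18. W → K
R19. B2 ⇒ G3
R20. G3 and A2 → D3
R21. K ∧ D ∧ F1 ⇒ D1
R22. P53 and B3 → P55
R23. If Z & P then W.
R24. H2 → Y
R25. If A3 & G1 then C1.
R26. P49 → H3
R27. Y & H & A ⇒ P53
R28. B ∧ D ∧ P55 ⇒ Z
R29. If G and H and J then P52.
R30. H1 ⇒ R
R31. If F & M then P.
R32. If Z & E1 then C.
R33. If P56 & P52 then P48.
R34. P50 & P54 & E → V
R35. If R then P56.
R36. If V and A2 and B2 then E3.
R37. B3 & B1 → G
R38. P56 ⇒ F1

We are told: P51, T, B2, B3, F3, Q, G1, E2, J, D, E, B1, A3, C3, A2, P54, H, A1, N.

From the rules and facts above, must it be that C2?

Yes

P49  (by R5: N, J)
H1  (by R6: Q, A2)
U  (by R11: F3, D, E2)
X  (by R12: E)
P50  (by R17: T)
G3  (by R19: B2)
D3  (by R20: G3, A2)
C1  (by R25: A3, G1)
H3  (by R26: P49)
R  (by R30: H1)
V  (by R34: P50, P54, E)
P56  (by R35: R)
E3  (by R36: V, A2, B2)
G  (by R37: B3, B1)
F1  (by R38: P56)
L  (by R7: X)
S  (by R13: E3, A2)
M  (by R14: D3, H3)
H2  (by R15: C1, P51)
Y  (by R24: H2)
P52  (by R29: G, H, J)
E1  (by R1: P52, B2)
B  (by R2: S, B3)
A  (by R4: L, G1)
F  (by R8: E1)
P53  (by R27: Y, H, A)
P  (by R31: F, M)
P55  (by R22: P53, B3)
Z  (by R28: B, D, P55)
W  (by R23: Z, P)
K  (by R18: W)
D1  (by R21: K, D, F1)
C2  (by R16: D1, U)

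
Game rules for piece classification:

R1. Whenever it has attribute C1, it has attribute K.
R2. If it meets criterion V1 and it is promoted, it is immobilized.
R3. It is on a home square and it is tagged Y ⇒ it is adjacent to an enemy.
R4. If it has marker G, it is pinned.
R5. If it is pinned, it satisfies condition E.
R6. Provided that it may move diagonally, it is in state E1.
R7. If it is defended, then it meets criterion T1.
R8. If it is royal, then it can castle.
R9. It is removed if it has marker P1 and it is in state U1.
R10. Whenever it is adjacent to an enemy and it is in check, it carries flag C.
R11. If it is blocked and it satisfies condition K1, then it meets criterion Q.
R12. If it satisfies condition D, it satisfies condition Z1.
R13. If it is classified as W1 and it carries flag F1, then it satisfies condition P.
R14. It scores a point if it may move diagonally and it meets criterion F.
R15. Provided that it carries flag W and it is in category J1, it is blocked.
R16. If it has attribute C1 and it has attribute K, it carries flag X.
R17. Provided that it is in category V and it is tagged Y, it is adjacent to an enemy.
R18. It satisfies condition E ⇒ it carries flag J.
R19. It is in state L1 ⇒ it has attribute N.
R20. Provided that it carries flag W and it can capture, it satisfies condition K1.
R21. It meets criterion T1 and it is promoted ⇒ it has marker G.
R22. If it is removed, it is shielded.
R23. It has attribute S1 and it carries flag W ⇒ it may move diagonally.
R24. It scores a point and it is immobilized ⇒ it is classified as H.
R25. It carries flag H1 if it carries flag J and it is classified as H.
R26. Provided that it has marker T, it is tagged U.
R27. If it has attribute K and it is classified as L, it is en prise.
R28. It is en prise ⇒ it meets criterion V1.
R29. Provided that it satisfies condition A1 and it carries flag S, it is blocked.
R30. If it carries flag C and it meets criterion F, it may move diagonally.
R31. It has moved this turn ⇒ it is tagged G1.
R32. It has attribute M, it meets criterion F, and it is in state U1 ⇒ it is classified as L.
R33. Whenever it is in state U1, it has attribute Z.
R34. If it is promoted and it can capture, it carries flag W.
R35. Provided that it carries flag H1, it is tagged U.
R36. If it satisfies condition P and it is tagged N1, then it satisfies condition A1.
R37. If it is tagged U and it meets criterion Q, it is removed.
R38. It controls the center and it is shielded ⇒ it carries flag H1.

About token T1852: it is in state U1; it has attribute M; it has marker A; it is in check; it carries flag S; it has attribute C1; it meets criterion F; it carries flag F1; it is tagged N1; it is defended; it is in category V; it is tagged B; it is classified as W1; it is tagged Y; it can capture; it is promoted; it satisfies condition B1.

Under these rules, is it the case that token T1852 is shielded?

Yes

By R1 (it has attribute C1): it has attribute K.
By R7 (it is defended): it meets criterion T1.
By R13 (it is classified as W1, it carries flag F1): it satisfies condition P.
By R17 (it is in category V, it is tagged Y): it is adjacent to an enemy.
By R21 (it meets criterion T1, it is promoted): it has marker G.
By R32 (it has attribute M, it meets criterion F, it is in state U1): it is classified as L.
By R34 (it is promoted, it can capture): it carries flag W.
By R36 (it satisfies condition P, it is tagged N1): it satisfies condition A1.
By R4 (it has marker G): it is pinned.
By R5 (it is pinned): it satisfies condition E.
By R10 (it is adjacent to an enemy, it is in check): it carries flag C.
By R18 (it satisfies condition E): it carries flag J.
By R20 (it carries flag W, it can capture): it satisfies condition K1.
By R27 (it has attribute K, it is classified as L): it is en prise.
By R28 (it is en prise): it meets criterion V1.
By R29 (it satisfies condition A1, it carries flag S): it is blocked.
By R30 (it carries flag C, it meets criterion F): it may move diagonally.
By R2 (it meets criterion V1, it is promoted): it is immobilized.
By R11 (it is blocked, it satisfies condition K1): it meets criterion Q.
By R14 (it may move diagonally, it meets criterion F): it scores a point.
By R24 (it scores a point, it is immobilized): it is classified as H.
By R25 (it carries flag J, it is classified as H): it carries flag H1.
By R35 (it carries flag H1): it is tagged U.
By R37 (it is tagged U, it meets criterion Q): it is removed.
By R22 (it is removed): it is shielded.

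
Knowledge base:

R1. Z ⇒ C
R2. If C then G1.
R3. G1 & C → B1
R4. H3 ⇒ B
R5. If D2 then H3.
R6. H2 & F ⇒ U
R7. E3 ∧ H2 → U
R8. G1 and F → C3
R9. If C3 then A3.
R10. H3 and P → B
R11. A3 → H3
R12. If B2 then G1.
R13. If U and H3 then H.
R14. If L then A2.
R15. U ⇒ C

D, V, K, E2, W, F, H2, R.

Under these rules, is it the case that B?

U  (by R6: H2, F)
C  (by R15: U)
G1  (by R2: C)
C3  (by R8: G1, F)
A3  (by R9: C3)
H3  (by R11: A3)
B  (by R4: H3)

Yes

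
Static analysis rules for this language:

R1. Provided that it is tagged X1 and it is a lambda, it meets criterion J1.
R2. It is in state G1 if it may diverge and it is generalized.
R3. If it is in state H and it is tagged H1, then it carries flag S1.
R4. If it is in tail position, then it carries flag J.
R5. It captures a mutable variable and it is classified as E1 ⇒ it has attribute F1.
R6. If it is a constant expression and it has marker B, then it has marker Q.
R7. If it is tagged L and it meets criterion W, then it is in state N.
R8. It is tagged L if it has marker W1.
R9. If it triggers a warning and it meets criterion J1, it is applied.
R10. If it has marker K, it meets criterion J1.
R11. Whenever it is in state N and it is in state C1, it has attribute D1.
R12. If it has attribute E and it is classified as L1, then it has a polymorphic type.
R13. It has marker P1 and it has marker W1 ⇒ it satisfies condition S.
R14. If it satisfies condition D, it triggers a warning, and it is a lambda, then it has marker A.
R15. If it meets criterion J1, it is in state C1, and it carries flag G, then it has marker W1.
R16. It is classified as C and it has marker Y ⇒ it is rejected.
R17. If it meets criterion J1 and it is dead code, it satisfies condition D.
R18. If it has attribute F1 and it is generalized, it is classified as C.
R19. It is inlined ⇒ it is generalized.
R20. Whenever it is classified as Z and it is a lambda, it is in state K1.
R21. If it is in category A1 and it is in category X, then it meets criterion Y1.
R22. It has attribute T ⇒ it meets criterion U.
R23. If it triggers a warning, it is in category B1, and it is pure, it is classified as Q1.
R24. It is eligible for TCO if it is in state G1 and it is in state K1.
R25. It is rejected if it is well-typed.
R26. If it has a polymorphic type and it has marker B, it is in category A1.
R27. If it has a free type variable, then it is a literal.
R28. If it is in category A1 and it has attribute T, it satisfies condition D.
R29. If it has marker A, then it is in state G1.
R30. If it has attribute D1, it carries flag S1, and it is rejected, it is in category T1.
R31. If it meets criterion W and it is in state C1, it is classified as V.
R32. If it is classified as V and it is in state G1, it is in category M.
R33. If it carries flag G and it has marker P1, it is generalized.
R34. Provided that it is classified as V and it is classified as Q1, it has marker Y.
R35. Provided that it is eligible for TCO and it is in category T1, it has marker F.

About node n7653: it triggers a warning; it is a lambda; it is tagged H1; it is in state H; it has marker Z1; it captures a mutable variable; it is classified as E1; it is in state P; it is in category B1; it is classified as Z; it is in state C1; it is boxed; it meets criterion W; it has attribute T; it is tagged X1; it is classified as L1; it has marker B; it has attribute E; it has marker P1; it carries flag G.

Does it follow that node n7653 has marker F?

No

Forward chaining from the given facts derives: meets criterion J1, carries flag S1, has attribute F1, is applied, has a polymorphic type, has marker W1, is in state K1, meets criterion U, is in category A1, satisfies condition D, is classified as V, is generalized, is tagged L, satisfies condition S, has marker A, is classified as C, is in state G1, is in category M, is in state N, has attribute D1, is eligible for TCO.
The only rule concluding "it has marker F" is R35, which needs "it is in category T1"; that is never established.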